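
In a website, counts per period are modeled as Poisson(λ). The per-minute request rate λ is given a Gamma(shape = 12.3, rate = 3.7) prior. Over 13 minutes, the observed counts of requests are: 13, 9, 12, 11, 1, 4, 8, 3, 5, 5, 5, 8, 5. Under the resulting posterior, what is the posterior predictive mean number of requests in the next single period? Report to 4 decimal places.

With a Gamma(shape α, rate β) prior, the Poisson likelihood is conjugate: the posterior is Gamma(α + ΣXᵢ, β + n).
Sum of counts S = 89 over n = 13 minutes.
Posterior: Gamma(α+S, β+n) = Gamma(12.3+89, 3.7+13) = Gamma(101.3, 16.7).
The predictive distribution for one future period is NegBinom with mean α/β = 6.0659.

6.0659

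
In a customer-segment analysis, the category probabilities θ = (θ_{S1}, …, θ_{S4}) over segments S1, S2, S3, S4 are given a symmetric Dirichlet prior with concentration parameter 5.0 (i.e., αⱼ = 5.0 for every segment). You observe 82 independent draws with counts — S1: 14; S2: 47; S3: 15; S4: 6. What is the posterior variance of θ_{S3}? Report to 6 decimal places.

0.001530

The Dirichlet prior is conjugate to the Multinomial likelihood: each posterior αⱼ = prior αⱼ + observed count nⱼ.
Posterior concentration: (19.0, 52.0, 20.0, 11.0), total = 102.0.
Var[θ_j] = α_j(Σα−α_j)/((Σα)²(Σα+1)) = 20.0·82.0/(102.0²·103.0) = 0.001530.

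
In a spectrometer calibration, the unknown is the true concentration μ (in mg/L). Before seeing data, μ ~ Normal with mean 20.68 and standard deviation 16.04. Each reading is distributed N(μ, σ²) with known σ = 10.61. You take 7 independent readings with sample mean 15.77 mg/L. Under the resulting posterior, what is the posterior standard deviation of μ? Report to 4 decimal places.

3.8905

For Normal data with known variance σ², a Normal(μ₀, σ₀²) prior on μ is conjugate. Posterior precision = 1/σ₀² + n/σ²; posterior mean is the precision-weighted average of μ₀ and x̄.
σ₀² = 16.04² = 257.2816, σ² = 10.61² = 112.5721; σ² + n·σ₀² = 112.5721 + 7·257.2816 = 1913.5433.
Posterior precision = 1/σ₀² + n/σ² = 1/257.2816 + 7/112.5721 = (σ² + n·σ₀²)/(σ₀²σ²) = 1913.5433/(257.2816·112.5721); posterior variance σₙ² = σ₀²σ²/(σ² + n·σ₀²) = 257.2816·112.5721/1913.5433 = 15.135654.
Posterior SD = √σₙ² = √(257.2816·112.5721/1913.5433) = 3.8905.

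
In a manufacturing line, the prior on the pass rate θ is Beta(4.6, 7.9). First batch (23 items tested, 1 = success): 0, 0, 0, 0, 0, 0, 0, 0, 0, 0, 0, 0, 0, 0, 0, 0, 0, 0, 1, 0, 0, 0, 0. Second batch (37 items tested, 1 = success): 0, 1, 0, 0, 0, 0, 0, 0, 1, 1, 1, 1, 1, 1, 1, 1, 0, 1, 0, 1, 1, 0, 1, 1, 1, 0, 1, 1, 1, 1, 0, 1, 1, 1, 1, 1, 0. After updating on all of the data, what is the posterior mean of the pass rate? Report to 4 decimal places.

The Beta prior is conjugate to a Binomial/Bernoulli likelihood; the update adds successes to α and failures to β.
After batch 1: Beta(4.6+1, 7.9+22) = Beta(5.6, 29.9).
After batch 2: Beta(5.6+24, 29.9+13) = Beta(29.6, 42.9).
Posterior mean = α/(α+β) = 29.6/72.5 = 0.4083.

0.4083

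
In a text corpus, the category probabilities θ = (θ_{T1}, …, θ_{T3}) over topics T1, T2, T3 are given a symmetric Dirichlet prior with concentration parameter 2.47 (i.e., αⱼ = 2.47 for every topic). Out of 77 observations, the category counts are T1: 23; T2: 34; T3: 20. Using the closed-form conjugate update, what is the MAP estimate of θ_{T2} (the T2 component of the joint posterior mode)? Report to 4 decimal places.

0.4357

The Dirichlet prior is conjugate to the Multinomial likelihood: each posterior αⱼ = prior αⱼ + observed count nⱼ.
Posterior concentration: (25.47, 36.47, 22.47), total = 84.41.
Joint mode component: (α_{T2}−1)/(Σα−K) = 35.47/81.41 = 0.4357.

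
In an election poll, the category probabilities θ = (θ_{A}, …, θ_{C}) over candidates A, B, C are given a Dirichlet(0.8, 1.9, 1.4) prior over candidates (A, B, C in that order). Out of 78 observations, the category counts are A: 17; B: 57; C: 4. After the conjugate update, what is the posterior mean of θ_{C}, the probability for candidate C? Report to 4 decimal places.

The Dirichlet prior is conjugate to the Multinomial likelihood: each posterior αⱼ = prior αⱼ + observed count nⱼ.
Posterior concentration: (17.8, 58.9, 5.4), total = 82.1.
E[θ_{C}|data] = α_{C}/Σα = 5.4/82.1 = 0.0658.

0.0658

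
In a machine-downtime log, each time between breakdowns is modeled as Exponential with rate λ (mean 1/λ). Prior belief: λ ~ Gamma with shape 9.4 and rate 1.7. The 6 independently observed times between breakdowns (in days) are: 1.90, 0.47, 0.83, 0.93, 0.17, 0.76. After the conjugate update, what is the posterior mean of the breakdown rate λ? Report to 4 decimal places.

2.2781

With a Gamma(shape α, rate β) prior on the exponential rate λ, the posterior after n observations with total T = Σxᵢ is Gamma(α+n, β+T).
Sum of observations T = 5.06 days; n = 6.
Posterior: Gamma(9.4+6, 1.7+5.06) = Gamma(15.4, 6.76).
Posterior mean of λ = α/β = 15.4/6.76 = 2.2781.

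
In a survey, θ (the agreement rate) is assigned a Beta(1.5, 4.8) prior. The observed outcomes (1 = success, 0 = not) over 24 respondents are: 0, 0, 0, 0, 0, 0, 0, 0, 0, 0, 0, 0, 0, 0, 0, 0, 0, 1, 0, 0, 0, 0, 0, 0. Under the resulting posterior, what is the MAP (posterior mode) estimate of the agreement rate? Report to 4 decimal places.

0.0530

The Beta prior is conjugate to a Binomial/Bernoulli likelihood; the update adds successes to α and failures to β.
Posterior: Beta(α+k, β+n−k) = Beta(1.5+1, 4.8+23) = Beta(2.5, 27.8).
Mode of Beta(a,b) for a,b>1 is (a−1)/(a+b−2) = 1.5/28.3 = 0.0530.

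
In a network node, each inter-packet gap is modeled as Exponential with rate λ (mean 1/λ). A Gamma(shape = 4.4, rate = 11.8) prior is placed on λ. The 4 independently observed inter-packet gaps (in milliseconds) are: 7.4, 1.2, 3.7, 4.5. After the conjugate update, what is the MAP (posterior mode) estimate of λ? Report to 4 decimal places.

0.2587

With a Gamma(shape α, rate β) prior on the exponential rate λ, the posterior after n observations with total T = Σxᵢ is Gamma(α+n, β+T).
Sum of observations T = 16.8 milliseconds; n = 4.
Posterior: Gamma(4.4+4, 11.8+16.8) = Gamma(8.4, 28.6).
Mode = (α−1)/β = 0.2587.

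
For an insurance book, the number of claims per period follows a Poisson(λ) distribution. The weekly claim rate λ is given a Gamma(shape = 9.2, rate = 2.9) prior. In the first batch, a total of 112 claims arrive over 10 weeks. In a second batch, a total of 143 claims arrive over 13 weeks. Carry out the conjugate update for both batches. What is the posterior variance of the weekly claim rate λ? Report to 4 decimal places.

With a Gamma(shape α, rate β) prior, the Poisson likelihood is conjugate: the posterior is Gamma(α + ΣXᵢ, β + n).
After batch 1: Gamma(α+S, β+n) = Gamma(9.2+112, 2.9+10) = Gamma(121.2, 12.9).
After batch 2: Gamma(α+S, β+n) = Gamma(121.2+143, 12.9+13) = Gamma(264.2, 25.9).
Var = α/β² = 264.2/25.9² = 0.3939.

0.3939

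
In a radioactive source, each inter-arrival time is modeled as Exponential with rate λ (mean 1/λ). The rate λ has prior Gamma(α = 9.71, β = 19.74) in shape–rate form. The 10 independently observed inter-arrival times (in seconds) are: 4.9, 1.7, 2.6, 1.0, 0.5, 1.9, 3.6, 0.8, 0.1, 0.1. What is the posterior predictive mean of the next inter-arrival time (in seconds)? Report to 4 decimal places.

1.9743

With a Gamma(shape α, rate β) prior on the exponential rate λ, the posterior after n observations with total T = Σxᵢ is Gamma(α+n, β+T).
Sum of observations T = 17.2 seconds; n = 10.
Posterior: Gamma(9.71+10, 19.74+17.2) = Gamma(19.71, 36.94).
The predictive distribution for the next observation is Lomax; its mean is β/(α−1) = 36.94/18.71 = 1.9743.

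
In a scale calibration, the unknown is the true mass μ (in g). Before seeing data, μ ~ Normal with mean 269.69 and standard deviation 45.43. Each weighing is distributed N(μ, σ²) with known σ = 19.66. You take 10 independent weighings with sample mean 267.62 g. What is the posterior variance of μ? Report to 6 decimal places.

For Normal data with known variance σ², a Normal(μ₀, σ₀²) prior on μ is conjugate. Posterior precision = 1/σ₀² + n/σ²; posterior mean is the precision-weighted average of μ₀ and x̄.
σ₀² = 45.43² = 2063.8849, σ² = 19.66² = 386.5156; σ² + n·σ₀² = 386.5156 + 10·2063.8849 = 21025.3646.
Posterior precision = 1/σ₀² + n/σ² = 1/2063.8849 + 10/386.5156 = (σ² + n·σ₀²)/(σ₀²σ²) = 21025.3646/(2063.8849·386.5156); posterior variance σₙ² = σ₀²σ²/(σ² + n·σ₀²) = 2063.8849·386.5156/21025.3646 = 37.941017.

37.941017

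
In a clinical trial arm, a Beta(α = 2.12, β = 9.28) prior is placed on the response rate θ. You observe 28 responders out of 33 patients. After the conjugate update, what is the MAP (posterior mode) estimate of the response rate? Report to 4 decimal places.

0.6868

The Beta prior is conjugate to a Binomial/Bernoulli likelihood; the update adds successes to α and failures to β.
Posterior: Beta(α+k, β+n−k) = Beta(2.12+28, 9.28+5) = Beta(30.12, 14.28).
Mode of Beta(a,b) for a,b>1 is (a−1)/(a+b−2) = 29.12/42.40 = 0.6868.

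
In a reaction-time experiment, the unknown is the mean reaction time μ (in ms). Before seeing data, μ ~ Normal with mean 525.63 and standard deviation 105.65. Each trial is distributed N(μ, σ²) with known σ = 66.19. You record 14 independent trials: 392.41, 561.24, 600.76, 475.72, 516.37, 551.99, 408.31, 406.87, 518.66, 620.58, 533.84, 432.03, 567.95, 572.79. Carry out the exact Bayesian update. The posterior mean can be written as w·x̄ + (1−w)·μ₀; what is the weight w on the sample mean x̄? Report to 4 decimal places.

For Normal data with known variance σ², a Normal(μ₀, σ₀²) prior on μ is conjugate. Posterior precision = 1/σ₀² + n/σ²; posterior mean is the precision-weighted average of μ₀ and x̄.
σ₀² = 105.65² = 11161.9225, σ² = 66.19² = 4381.1161. Prior precision 1/σ₀² = 1/11161.9225; data precision n/σ² = 14/4381.1161.
w = (n/σ²)/(1/σ₀² + n/σ²) = n·σ₀²/(σ² + n·σ₀²) = 14·11161.9225/(4381.1161 + 14·11161.9225) = 156266.915/160648.0311 = 0.9727.

0.9727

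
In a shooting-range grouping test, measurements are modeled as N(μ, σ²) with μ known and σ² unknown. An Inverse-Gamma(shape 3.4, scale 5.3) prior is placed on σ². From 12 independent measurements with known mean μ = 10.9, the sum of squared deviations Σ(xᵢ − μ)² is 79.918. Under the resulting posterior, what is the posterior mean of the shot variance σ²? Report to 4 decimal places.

With known mean μ and an Inverse-Gamma(α, β) prior on σ², the Normal likelihood is conjugate: posterior is Inv-Gamma(α + n/2, β + Σ(xᵢ−μ)²/2).
Posterior: Inv-Gamma(3.4 + 12/2, 5.3 + 79.918/2) = Inv-Gamma(9.40, 45.2590).
E[σ²|data] = β/(α−1) = 45.2590/8.40 = 5.3880.

5.3880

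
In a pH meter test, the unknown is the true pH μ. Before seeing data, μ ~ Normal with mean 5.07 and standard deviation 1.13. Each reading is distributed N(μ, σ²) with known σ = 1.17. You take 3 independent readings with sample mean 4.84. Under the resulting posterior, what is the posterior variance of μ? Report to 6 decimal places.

For Normal data with known variance σ², a Normal(μ₀, σ₀²) prior on μ is conjugate. Posterior precision = 1/σ₀² + n/σ²; posterior mean is the precision-weighted average of μ₀ and x̄.
σ₀² = 1.13² = 1.2769, σ² = 1.17² = 1.3689; σ² + n·σ₀² = 1.3689 + 3·1.2769 = 5.1996.
Posterior precision = 1/σ₀² + n/σ² = 1/1.2769 + 3/1.3689 = (σ² + n·σ₀²)/(σ₀²σ²) = 5.1996/(1.2769·1.3689); posterior variance σₙ² = σ₀²σ²/(σ² + n·σ₀²) = 1.2769·1.3689/5.1996 = 0.336170.

0.336170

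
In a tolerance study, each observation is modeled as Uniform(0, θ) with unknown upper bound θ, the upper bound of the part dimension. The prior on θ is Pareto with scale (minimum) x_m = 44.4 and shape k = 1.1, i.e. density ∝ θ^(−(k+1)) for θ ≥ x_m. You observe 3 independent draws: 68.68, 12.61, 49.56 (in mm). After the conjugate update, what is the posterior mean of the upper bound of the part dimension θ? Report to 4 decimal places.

90.8348

A Pareto(scale x_m, shape k) prior on the upper bound θ of Uniform(0, θ) is conjugate: posterior is Pareto(max(x_m, max xᵢ), k + n).
Sample maximum = 68.68; prior scale x_m = 44.4 → posterior scale = max = 68.68.
Posterior shape = 1.1 + 3 = 4.1.
E[θ|data] = k·x_m/(k−1) = 4.1·68.68/3.1 = 90.8348.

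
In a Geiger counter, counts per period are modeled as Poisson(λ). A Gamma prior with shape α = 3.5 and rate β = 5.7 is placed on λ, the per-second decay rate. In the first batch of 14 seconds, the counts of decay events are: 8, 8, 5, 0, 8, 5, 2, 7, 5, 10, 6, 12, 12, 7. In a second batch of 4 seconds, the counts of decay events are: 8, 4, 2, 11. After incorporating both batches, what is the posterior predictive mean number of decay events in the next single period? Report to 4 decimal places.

5.2110

With a Gamma(shape α, rate β) prior, the Poisson likelihood is conjugate: the posterior is Gamma(α + ΣXᵢ, β + n).
Batch 1: sum of counts S = 95 over n = 14 seconds.
After batch 1: Gamma(α+S, β+n) = Gamma(3.5+95, 5.7+14) = Gamma(98.5, 19.7).
Batch 2: sum of counts S = 25 over n = 4 seconds.
After batch 2: Gamma(α+S, β+n) = Gamma(98.5+25, 19.7+4) = Gamma(123.5, 23.7).
The predictive distribution for one future period is NegBinom with mean α/β = 5.2110.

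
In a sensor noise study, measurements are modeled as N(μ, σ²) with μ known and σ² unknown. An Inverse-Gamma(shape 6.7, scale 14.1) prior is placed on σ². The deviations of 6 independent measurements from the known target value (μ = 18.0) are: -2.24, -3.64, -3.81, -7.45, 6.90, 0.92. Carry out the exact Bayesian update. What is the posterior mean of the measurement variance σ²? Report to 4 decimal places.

9.4794

With known mean μ and an Inverse-Gamma(α, β) prior on σ², the Normal likelihood is conjugate: posterior is Inv-Gamma(α + n/2, β + Σ(xᵢ−μ)²/2).
Σ(xᵢ−μ)² = (-2.24)² + (-3.64)² + (-3.81)² + (-7.45)² + (6.90)² + (0.92)² = 136.7422.
Posterior: Inv-Gamma(6.7 + 6/2, 14.1 + 136.7422/2) = Inv-Gamma(9.70, 82.47110).
E[σ²|data] = β/(α−1) = 82.47110/8.70 = 9.4794.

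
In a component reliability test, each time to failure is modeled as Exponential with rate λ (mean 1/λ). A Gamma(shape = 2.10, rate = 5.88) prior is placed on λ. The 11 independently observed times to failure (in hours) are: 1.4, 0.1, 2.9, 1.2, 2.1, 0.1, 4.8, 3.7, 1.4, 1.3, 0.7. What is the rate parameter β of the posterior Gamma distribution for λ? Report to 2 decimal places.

25.58

With a Gamma(shape α, rate β) prior on the exponential rate λ, the posterior after n observations with total T = Σxᵢ is Gamma(α+n, β+T).
Sum of observations T = 19.7 hours; n = 11.
Posterior: Gamma(2.10+11, 5.88+19.7) = Gamma(13.10, 25.58).
Posterior β = 25.58.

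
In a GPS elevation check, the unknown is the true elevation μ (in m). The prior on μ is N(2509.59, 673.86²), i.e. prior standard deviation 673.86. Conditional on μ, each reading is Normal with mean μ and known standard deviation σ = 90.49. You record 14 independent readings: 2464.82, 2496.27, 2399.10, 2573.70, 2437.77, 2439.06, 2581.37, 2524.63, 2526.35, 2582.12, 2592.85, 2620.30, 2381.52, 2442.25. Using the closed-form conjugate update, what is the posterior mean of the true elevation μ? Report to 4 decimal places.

For Normal data with known variance σ², a Normal(μ₀, σ₀²) prior on μ is conjugate. Posterior precision = 1/σ₀² + n/σ²; posterior mean is the precision-weighted average of μ₀ and x̄.
Σxᵢ = 2464.82 + 2496.27 + 2399.10 + 2573.70 + 2437.77 + 2439.06 + 2581.37 + 2524.63 + 2526.35 + 2582.12 + 2592.85 + 2620.30 + 2381.52 + 2442.25 = 35062.11, so n·x̄ = 35062.11.
σ₀² = 673.86² = 454087.2996, σ² = 90.49² = 8188.4401; σ² + n·σ₀² = 8188.4401 + 14·454087.2996 = 6365410.6345.
Posterior mean = (μ₀/σ₀² + n·x̄/σ²)/(1/σ₀² + n/σ²) = (σ²·μ₀ + σ₀²·n·x̄)/(σ² + n·σ₀²) = (8188.4401·2509.59 + 454087.2996·35062.11)/6365410.6345 = 15941808475.568715/6365410.6345 = 2504.4431.

2504.4431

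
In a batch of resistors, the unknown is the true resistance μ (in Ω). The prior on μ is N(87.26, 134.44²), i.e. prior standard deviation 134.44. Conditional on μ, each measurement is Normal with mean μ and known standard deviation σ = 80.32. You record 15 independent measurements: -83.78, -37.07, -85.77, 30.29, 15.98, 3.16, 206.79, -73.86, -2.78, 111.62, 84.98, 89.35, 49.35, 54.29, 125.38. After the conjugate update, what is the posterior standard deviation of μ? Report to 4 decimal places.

For Normal data with known variance σ², a Normal(μ₀, σ₀²) prior on μ is conjugate. Posterior precision = 1/σ₀² + n/σ²; posterior mean is the precision-weighted average of μ₀ and x̄.
σ₀² = 134.44² = 18074.1136, σ² = 80.32² = 6451.3024; σ² + n·σ₀² = 6451.3024 + 15·18074.1136 = 277563.0064.
Posterior precision = 1/σ₀² + n/σ² = 1/18074.1136 + 15/6451.3024 = (σ² + n·σ₀²)/(σ₀²σ²) = 277563.0064/(18074.1136·6451.3024); posterior variance σₙ² = σ₀²σ²/(σ² + n·σ₀²) = 18074.1136·6451.3024/277563.0064 = 420.090465.
Posterior SD = √σₙ² = √(18074.1136·6451.3024/277563.0064) = 20.4961.

20.4961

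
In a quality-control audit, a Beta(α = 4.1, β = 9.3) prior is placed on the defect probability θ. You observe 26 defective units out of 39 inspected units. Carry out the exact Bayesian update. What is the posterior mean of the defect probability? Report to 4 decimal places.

The Beta prior is conjugate to a Binomial/Bernoulli likelihood; the update adds successes to α and failures to β.
Posterior: Beta(α+k, β+n−k) = Beta(4.1+26, 9.3+13) = Beta(30.1, 22.3).
Posterior mean = α/(α+β) = 30.1/52.4 = 0.5744.

0.5744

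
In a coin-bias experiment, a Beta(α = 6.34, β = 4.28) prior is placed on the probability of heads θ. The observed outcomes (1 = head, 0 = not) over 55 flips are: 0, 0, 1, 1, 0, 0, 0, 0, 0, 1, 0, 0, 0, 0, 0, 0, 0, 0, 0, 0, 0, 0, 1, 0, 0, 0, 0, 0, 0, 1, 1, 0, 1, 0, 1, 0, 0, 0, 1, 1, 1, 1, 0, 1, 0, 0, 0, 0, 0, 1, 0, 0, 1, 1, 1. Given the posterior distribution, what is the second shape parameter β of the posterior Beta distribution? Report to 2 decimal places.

42.28

The Beta prior is conjugate to a Binomial/Bernoulli likelihood; the update adds successes to α and failures to β.
Posterior: Beta(α+k, β+n−k) = Beta(6.34+17, 4.28+38) = Beta(23.34, 42.28).
Posterior β = 42.28.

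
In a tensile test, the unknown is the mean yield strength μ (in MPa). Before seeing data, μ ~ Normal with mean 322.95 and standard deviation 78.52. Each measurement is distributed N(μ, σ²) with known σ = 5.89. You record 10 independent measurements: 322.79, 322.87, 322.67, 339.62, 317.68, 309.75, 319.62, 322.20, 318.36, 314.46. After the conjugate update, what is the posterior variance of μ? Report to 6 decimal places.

For Normal data with known variance σ², a Normal(μ₀, σ₀²) prior on μ is conjugate. Posterior precision = 1/σ₀² + n/σ²; posterior mean is the precision-weighted average of μ₀ and x̄.
σ₀² = 78.52² = 6165.3904, σ² = 5.89² = 34.6921; σ² + n·σ₀² = 34.6921 + 10·6165.3904 = 61688.5961.
Posterior precision = 1/σ₀² + n/σ² = 1/6165.3904 + 10/34.6921 = (σ² + n·σ₀²)/(σ₀²σ²) = 61688.5961/(6165.3904·34.6921); posterior variance σₙ² = σ₀²σ²/(σ² + n·σ₀²) = 6165.3904·34.6921/61688.5961 = 3.467259.

3.467259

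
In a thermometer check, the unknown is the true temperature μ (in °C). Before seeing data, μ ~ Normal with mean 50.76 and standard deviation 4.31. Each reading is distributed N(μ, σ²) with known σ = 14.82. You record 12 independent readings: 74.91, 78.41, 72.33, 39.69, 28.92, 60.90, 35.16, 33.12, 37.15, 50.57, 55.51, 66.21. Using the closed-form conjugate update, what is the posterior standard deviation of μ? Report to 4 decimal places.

3.0363

For Normal data with known variance σ², a Normal(μ₀, σ₀²) prior on μ is conjugate. Posterior precision = 1/σ₀² + n/σ²; posterior mean is the precision-weighted average of μ₀ and x̄.
σ₀² = 4.31² = 18.5761, σ² = 14.82² = 219.6324; σ² + n·σ₀² = 219.6324 + 12·18.5761 = 442.5456.
Posterior precision = 1/σ₀² + n/σ² = 1/18.5761 + 12/219.6324 = (σ² + n·σ₀²)/(σ₀²σ²) = 442.5456/(18.5761·219.6324); posterior variance σₙ² = σ₀²σ²/(σ² + n·σ₀²) = 18.5761·219.6324/442.5456 = 9.219193.
Posterior SD = √σₙ² = √(18.5761·219.6324/442.5456) = 3.0363.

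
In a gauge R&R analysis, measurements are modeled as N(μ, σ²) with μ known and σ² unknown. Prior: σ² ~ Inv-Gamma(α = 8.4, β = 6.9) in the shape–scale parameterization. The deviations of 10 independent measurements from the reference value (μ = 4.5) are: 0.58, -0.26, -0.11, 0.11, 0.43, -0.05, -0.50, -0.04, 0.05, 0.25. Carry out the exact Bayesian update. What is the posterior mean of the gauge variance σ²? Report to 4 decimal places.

0.5940

With known mean μ and an Inverse-Gamma(α, β) prior on σ², the Normal likelihood is conjugate: posterior is Inv-Gamma(α + n/2, β + Σ(xᵢ−μ)²/2).
Σ(xᵢ−μ)² = (0.58)² + (-0.26)² + (-0.11)² + (0.11)² + (0.43)² + (-0.05)² + (-0.50)² + (-0.04)² + (0.05)² + (0.25)² = 0.9322.
Posterior: Inv-Gamma(8.4 + 10/2, 6.9 + 0.9322/2) = Inv-Gamma(13.40, 7.36610).
E[σ²|data] = β/(α−1) = 7.36610/12.40 = 0.5940.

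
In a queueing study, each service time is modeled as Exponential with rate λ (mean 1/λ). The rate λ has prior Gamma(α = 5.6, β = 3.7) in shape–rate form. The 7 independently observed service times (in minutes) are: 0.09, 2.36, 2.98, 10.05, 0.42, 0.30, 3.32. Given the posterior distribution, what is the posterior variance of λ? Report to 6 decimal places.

0.023369

With a Gamma(shape α, rate β) prior on the exponential rate λ, the posterior after n observations with total T = Σxᵢ is Gamma(α+n, β+T).
Sum of observations T = 19.52 minutes; n = 7.
Posterior: Gamma(5.6+7, 3.7+19.52) = Gamma(12.6, 23.22).
Var = α/β² = 0.023369.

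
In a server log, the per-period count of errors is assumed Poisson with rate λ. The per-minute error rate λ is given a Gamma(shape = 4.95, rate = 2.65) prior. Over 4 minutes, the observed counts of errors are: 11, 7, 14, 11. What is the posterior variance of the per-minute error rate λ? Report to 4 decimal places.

With a Gamma(shape α, rate β) prior, the Poisson likelihood is conjugate: the posterior is Gamma(α + ΣXᵢ, β + n).
Sum of counts S = 43 over n = 4 minutes.
Posterior: Gamma(α+S, β+n) = Gamma(4.95+43, 2.65+4) = Gamma(47.95, 6.65).
Var = α/β² = 47.95/6.65² = 1.0843.

1.0843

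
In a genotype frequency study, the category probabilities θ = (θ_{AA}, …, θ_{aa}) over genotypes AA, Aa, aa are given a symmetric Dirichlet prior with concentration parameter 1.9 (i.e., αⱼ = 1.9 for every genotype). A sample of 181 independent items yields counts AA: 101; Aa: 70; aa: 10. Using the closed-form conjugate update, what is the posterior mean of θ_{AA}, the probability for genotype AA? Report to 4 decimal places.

The Dirichlet prior is conjugate to the Multinomial likelihood: each posterior αⱼ = prior αⱼ + observed count nⱼ.
Posterior concentration: (102.9, 71.9, 11.9), total = 186.7.
E[θ_{AA}|data] = α_{AA}/Σα = 102.9/186.7 = 0.5512.

0.5512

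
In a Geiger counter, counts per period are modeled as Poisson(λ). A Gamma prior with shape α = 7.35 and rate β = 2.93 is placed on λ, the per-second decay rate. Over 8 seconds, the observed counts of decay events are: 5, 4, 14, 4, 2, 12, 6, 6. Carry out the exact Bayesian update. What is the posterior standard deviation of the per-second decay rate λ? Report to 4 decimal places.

0.7108

With a Gamma(shape α, rate β) prior, the Poisson likelihood is conjugate: the posterior is Gamma(α + ΣXᵢ, β + n).
Sum of counts S = 53 over n = 8 seconds.
Posterior: Gamma(α+S, β+n) = Gamma(7.35+53, 2.93+8) = Gamma(60.35, 10.93).
SD = √α/β = √60.35/10.93 = 0.7108.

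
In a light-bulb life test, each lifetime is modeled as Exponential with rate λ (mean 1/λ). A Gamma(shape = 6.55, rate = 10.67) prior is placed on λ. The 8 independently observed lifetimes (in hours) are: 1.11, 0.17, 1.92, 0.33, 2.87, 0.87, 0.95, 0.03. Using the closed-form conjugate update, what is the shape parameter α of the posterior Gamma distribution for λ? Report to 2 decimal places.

14.55

With a Gamma(shape α, rate β) prior on the exponential rate λ, the posterior after n observations with total T = Σxᵢ is Gamma(α+n, β+T).
Sum of observations T = 8.25 hours; n = 8.
Posterior: Gamma(6.55+8, 10.67+8.25) = Gamma(14.55, 18.92).
Posterior α = 14.55.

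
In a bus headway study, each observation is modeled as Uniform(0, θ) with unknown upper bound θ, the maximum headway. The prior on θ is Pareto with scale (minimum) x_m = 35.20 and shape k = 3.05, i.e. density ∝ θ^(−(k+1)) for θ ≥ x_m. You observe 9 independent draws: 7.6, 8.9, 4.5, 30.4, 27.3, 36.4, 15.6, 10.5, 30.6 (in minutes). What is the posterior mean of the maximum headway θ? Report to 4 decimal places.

A Pareto(scale x_m, shape k) prior on the upper bound θ of Uniform(0, θ) is conjugate: posterior is Pareto(max(x_m, max xᵢ), k + n).
Sample maximum = 36.4; prior scale x_m = 35.20 → posterior scale = max = 36.40.
Posterior shape = 3.05 + 9 = 12.05.
E[θ|data] = k·x_m/(k−1) = 12.05·36.40/11.05 = 39.6941.

39.6941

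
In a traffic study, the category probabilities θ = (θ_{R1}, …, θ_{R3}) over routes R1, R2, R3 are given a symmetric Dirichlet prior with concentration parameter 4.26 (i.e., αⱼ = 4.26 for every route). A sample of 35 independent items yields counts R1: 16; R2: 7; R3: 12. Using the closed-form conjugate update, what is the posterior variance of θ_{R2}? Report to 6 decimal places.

The Dirichlet prior is conjugate to the Multinomial likelihood: each posterior αⱼ = prior αⱼ + observed count nⱼ.
Posterior concentration: (20.26, 11.26, 16.26), total = 47.78.
Var[θ_j] = α_j(Σα−α_j)/((Σα)²(Σα+1)) = 11.26·36.52/(47.78²·48.78) = 0.003693.

0.003693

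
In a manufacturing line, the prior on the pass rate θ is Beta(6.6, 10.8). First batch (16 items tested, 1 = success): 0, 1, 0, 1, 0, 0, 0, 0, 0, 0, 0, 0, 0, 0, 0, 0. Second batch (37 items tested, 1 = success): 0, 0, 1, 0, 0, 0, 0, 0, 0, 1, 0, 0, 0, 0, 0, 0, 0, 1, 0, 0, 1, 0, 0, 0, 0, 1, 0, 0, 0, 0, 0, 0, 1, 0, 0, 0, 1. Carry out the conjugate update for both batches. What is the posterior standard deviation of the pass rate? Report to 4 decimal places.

The Beta prior is conjugate to a Binomial/Bernoulli likelihood; the update adds successes to α and failures to β.
After batch 1: Beta(6.6+2, 10.8+14) = Beta(8.6, 24.8).
After batch 2: Beta(8.6+7, 24.8+30) = Beta(15.6, 54.8).
Var = αβ/((α+β)²(α+β+1)) = 15.6·54.8/(70.4²·71.4) = 0.00241580; SD = √0.00241580 = 0.0492.

0.0492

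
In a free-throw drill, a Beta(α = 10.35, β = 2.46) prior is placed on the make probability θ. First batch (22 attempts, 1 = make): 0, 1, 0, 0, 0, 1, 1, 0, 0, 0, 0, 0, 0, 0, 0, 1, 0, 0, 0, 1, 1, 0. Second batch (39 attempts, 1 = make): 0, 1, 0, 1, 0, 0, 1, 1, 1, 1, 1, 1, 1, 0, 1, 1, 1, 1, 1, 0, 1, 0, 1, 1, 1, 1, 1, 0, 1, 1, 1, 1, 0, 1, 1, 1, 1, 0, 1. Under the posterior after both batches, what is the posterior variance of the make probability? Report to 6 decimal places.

0.003167

The Beta prior is conjugate to a Binomial/Bernoulli likelihood; the update adds successes to α and failures to β.
After batch 1: Beta(10.35+6, 2.46+16) = Beta(16.35, 18.46).
After batch 2: Beta(16.35+29, 18.46+10) = Beta(45.35, 28.46).
Var = αβ/((α+β)²(α+β+1)) = 45.35·28.46/(73.81²·74.81) = 0.003167.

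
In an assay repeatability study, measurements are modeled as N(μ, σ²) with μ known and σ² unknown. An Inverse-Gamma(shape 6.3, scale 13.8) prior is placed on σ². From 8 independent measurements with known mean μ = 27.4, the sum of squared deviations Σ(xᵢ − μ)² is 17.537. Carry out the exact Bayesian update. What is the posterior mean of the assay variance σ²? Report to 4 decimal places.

With known mean μ and an Inverse-Gamma(α, β) prior on σ², the Normal likelihood is conjugate: posterior is Inv-Gamma(α + n/2, β + Σ(xᵢ−μ)²/2).
Posterior: Inv-Gamma(6.3 + 8/2, 13.8 + 17.537/2) = Inv-Gamma(10.30, 22.5685).
E[σ²|data] = β/(α−1) = 22.5685/9.30 = 2.4267.

2.4267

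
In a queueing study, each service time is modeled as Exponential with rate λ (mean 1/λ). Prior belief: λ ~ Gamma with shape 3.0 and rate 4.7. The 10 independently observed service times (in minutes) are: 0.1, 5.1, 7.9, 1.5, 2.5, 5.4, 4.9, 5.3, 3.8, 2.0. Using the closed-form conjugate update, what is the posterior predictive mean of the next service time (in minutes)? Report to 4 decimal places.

3.6000

With a Gamma(shape α, rate β) prior on the exponential rate λ, the posterior after n observations with total T = Σxᵢ is Gamma(α+n, β+T).
Sum of observations T = 38.5 minutes; n = 10.
Posterior: Gamma(3.0+10, 4.7+38.5) = Gamma(13.0, 43.2).
The predictive distribution for the next observation is Lomax; its mean is β/(α−1) = 43.2/12.0 = 3.6000.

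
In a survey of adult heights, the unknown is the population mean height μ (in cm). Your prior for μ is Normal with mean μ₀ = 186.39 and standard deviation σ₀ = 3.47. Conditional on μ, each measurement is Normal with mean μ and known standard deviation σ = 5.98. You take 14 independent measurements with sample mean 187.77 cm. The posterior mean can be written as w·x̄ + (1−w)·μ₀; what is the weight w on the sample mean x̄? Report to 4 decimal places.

For Normal data with known variance σ², a Normal(μ₀, σ₀²) prior on μ is conjugate. Posterior precision = 1/σ₀² + n/σ²; posterior mean is the precision-weighted average of μ₀ and x̄.
σ₀² = 3.47² = 12.0409, σ² = 5.98² = 35.7604. Prior precision 1/σ₀² = 1/12.0409; data precision n/σ² = 14/35.7604.
w = (n/σ²)/(1/σ₀² + n/σ²) = n·σ₀²/(σ² + n·σ₀²) = 14·12.0409/(35.7604 + 14·12.0409) = 168.5726/204.333 = 0.8250.

0.8250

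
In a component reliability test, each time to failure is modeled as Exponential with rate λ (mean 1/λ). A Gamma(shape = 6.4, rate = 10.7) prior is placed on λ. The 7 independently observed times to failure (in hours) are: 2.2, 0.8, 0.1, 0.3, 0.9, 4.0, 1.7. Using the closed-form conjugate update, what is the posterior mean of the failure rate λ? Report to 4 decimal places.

With a Gamma(shape α, rate β) prior on the exponential rate λ, the posterior after n observations with total T = Σxᵢ is Gamma(α+n, β+T).
Sum of observations T = 10.0 hours; n = 7.
Posterior: Gamma(6.4+7, 10.7+10.0) = Gamma(13.4, 20.7).
Posterior mean of λ = α/β = 13.4/20.7 = 0.6473.

0.6473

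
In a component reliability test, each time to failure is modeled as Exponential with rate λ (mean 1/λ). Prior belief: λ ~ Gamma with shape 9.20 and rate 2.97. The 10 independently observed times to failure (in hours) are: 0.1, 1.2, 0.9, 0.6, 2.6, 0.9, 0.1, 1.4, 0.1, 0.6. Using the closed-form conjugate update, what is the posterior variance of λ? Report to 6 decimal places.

With a Gamma(shape α, rate β) prior on the exponential rate λ, the posterior after n observations with total T = Σxᵢ is Gamma(α+n, β+T).
Sum of observations T = 8.5 hours; n = 10.
Posterior: Gamma(9.20+10, 2.97+8.5) = Gamma(19.20, 11.47).
Var = α/β² = 0.145940.

0.145940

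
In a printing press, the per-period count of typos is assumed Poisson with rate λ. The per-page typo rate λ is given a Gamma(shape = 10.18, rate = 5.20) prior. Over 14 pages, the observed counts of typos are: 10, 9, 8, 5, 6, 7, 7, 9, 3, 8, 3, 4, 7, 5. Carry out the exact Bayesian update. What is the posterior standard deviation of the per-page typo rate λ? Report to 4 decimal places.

With a Gamma(shape α, rate β) prior, the Poisson likelihood is conjugate: the posterior is Gamma(α + ΣXᵢ, β + n).
Sum of counts S = 91 over n = 14 pages.
Posterior: Gamma(α+S, β+n) = Gamma(10.18+91, 5.20+14) = Gamma(101.18, 19.20).
SD = √α/β = √101.18/19.20 = 0.5239.

0.5239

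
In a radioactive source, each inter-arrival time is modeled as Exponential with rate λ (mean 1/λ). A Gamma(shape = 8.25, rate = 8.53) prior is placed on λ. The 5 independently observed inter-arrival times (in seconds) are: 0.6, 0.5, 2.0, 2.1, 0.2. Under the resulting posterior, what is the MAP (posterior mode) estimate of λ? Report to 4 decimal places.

0.8794

With a Gamma(shape α, rate β) prior on the exponential rate λ, the posterior after n observations with total T = Σxᵢ is Gamma(α+n, β+T).
Sum of observations T = 5.4 seconds; n = 5.
Posterior: Gamma(8.25+5, 8.53+5.4) = Gamma(13.25, 13.93).
Mode = (α−1)/β = 0.8794.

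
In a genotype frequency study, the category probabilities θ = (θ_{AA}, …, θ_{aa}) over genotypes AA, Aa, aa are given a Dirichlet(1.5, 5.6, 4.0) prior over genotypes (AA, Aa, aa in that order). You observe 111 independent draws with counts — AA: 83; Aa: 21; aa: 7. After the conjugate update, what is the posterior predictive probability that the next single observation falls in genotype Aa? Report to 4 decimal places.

The Dirichlet prior is conjugate to the Multinomial likelihood: each posterior αⱼ = prior αⱼ + observed count nⱼ.
Posterior concentration: (84.5, 26.6, 11.0), total = 122.1.
P(next = Aa | data) = α_{Aa}/Σα = 0.2179.

0.2179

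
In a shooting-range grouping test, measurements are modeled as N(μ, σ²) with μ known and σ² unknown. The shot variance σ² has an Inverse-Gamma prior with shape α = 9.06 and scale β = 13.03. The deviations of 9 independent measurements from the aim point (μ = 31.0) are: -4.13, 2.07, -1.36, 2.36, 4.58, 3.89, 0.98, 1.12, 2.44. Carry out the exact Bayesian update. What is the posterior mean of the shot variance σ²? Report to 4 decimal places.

With known mean μ and an Inverse-Gamma(α, β) prior on σ², the Normal likelihood is conjugate: posterior is Inv-Gamma(α + n/2, β + Σ(xᵢ−μ)²/2).
Σ(xᵢ−μ)² = (-4.13)² + (2.07)² + (-1.36)² + (2.36)² + (4.58)² + (3.89)² + (0.98)² + (1.12)² + (2.44)² = 73.0379.
Posterior: Inv-Gamma(9.06 + 9/2, 13.03 + 73.0379/2) = Inv-Gamma(13.56, 49.54895).
E[σ²|data] = β/(α−1) = 49.54895/12.56 = 3.9450.

3.9450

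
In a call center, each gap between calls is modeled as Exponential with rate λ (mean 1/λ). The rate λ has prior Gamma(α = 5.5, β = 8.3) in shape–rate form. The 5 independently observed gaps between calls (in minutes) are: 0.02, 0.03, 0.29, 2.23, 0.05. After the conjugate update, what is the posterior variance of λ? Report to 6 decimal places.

With a Gamma(shape α, rate β) prior on the exponential rate λ, the posterior after n observations with total T = Σxᵢ is Gamma(α+n, β+T).
Sum of observations T = 2.62 minutes; n = 5.
Posterior: Gamma(5.5+5, 8.3+2.62) = Gamma(10.5, 10.92).
Var = α/β² = 0.088053.

0.088053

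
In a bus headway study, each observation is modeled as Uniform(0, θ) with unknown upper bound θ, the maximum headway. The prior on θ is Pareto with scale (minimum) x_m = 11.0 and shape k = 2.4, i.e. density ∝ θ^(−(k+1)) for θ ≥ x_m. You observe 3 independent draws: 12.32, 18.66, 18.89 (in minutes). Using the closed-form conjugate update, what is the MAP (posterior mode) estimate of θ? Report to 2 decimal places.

18.89

A Pareto(scale x_m, shape k) prior on the upper bound θ of Uniform(0, θ) is conjugate: posterior is Pareto(max(x_m, max xᵢ), k + n).
Sample maximum = 18.89; prior scale x_m = 11.0 → posterior scale = max = 18.89.
Posterior shape = 2.4 + 3 = 5.4.
The Pareto density is decreasing on [x_m, ∞), so the mode is x_m = 18.89.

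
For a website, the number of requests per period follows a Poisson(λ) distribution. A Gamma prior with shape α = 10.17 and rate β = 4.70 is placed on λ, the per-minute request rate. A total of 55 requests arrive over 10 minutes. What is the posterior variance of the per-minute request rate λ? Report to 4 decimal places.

With a Gamma(shape α, rate β) prior, the Poisson likelihood is conjugate: the posterior is Gamma(α + ΣXᵢ, β + n).
Posterior: Gamma(α+S, β+n) = Gamma(10.17+55, 4.70+10) = Gamma(65.17, 14.70).
Var = α/β² = 65.17/14.70² = 0.3016.

0.3016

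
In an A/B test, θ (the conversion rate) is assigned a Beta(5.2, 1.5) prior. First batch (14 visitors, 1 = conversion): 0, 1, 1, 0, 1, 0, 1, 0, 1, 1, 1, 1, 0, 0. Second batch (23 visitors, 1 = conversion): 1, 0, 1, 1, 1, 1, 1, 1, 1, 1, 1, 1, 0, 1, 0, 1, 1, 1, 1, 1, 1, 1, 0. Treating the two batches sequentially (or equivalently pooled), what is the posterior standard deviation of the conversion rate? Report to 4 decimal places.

The Beta prior is conjugate to a Binomial/Bernoulli likelihood; the update adds successes to α and failures to β.
After batch 1: Beta(5.2+8, 1.5+6) = Beta(13.2, 7.5).
After batch 2: Beta(13.2+19, 7.5+4) = Beta(32.2, 11.5).
Var = αβ/((α+β)²(α+β+1)) = 32.2·11.5/(43.7²·44.7) = 0.00433794; SD = √0.00433794 = 0.0659.

0.0659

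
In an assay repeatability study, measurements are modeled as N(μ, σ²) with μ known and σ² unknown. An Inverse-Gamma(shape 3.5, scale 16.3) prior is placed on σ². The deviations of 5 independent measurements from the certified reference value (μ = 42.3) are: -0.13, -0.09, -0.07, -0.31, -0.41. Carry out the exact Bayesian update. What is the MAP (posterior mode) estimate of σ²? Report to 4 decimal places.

With known mean μ and an Inverse-Gamma(α, β) prior on σ², the Normal likelihood is conjugate: posterior is Inv-Gamma(α + n/2, β + Σ(xᵢ−μ)²/2).
Σ(xᵢ−μ)² = (-0.13)² + (-0.09)² + (-0.07)² + (-0.31)² + (-0.41)² = 0.2941.
Posterior: Inv-Gamma(3.5 + 5/2, 16.3 + 0.2941/2) = Inv-Gamma(6.00, 16.44705).
Mode = β/(α+1) = 16.44705/7.00 = 2.3496.

2.3496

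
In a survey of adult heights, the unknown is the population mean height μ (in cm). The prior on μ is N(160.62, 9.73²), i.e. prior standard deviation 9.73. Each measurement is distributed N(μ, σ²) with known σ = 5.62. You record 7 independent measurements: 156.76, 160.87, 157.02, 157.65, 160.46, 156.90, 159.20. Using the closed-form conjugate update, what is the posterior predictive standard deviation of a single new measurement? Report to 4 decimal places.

5.9909

For Normal data with known variance σ², a Normal(μ₀, σ₀²) prior on μ is conjugate. Posterior precision = 1/σ₀² + n/σ²; posterior mean is the precision-weighted average of μ₀ and x̄.
σ₀² = 9.73² = 94.6729, σ² = 5.62² = 31.5844; σ² + n·σ₀² = 31.5844 + 7·94.6729 = 694.2947.
Posterior precision = 1/σ₀² + n/σ² = 1/94.6729 + 7/31.5844 = (σ² + n·σ₀²)/(σ₀²σ²) = 694.2947/(94.6729·31.5844); posterior variance σₙ² = σ₀²σ²/(σ² + n·σ₀²) = 94.6729·31.5844/694.2947 = 4.306798.
Predictive variance for one new observation = σₙ² + σ² = 94.6729·31.5844/694.2947 + 31.5844 = σ²·(σ₀² + 694.2947)/694.2947 = 31.5844·788.9676/694.2947 = 35.891198; SD = √(31.5844·788.9676/694.2947) = 5.9909.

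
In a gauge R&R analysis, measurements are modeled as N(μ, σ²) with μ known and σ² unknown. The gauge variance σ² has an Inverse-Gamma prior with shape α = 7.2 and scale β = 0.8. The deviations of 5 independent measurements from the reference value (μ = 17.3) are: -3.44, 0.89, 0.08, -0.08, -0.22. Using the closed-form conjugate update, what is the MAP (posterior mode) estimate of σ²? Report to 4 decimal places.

With known mean μ and an Inverse-Gamma(α, β) prior on σ², the Normal likelihood is conjugate: posterior is Inv-Gamma(α + n/2, β + Σ(xᵢ−μ)²/2).
Σ(xᵢ−μ)² = (-3.44)² + (0.89)² + (0.08)² + (-0.08)² + (-0.22)² = 12.6869.
Posterior: Inv-Gamma(7.2 + 5/2, 0.8 + 12.6869/2) = Inv-Gamma(9.70, 7.14345).
Mode = β/(α+1) = 7.14345/10.70 = 0.6676.

0.6676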